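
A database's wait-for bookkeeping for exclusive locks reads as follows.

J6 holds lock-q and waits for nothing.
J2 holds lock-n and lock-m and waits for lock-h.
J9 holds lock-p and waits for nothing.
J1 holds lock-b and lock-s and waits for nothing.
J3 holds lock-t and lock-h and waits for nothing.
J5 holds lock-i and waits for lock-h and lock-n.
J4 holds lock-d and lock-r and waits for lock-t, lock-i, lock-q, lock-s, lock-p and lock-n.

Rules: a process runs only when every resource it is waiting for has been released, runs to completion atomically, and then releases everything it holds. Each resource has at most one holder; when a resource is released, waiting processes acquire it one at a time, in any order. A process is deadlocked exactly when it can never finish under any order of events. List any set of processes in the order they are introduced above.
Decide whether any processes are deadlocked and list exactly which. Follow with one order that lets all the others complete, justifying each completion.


Nothing here is deadlocked.
Key observation: no waiting chain loops back on itself — every chain ends at a process that waits on nothing, so everyone eventually runs.
A valid finishing order for the others: J9, J3, J2, J1, J5, J6, J4.
Verifying each step:
  J9: no waits; runs immediately, freeing lock-p
  J3: no waits; runs immediately, freeing lock-t and lock-h
  run J2 (all its waits — lock-h — are resolved); releases lock-n and lock-m
  J1: no waits; runs immediately, freeing lock-b and lock-s
  run J5 (all its waits — lock-h and lock-n — are resolved); releases lock-i
  J6: no waits; runs immediately, freeing lock-q
  run J4 (all its waits — lock-t, lock-i, lock-q, lock-s, lock-p and lock-n — are resolved); releases lock-d and lock-r


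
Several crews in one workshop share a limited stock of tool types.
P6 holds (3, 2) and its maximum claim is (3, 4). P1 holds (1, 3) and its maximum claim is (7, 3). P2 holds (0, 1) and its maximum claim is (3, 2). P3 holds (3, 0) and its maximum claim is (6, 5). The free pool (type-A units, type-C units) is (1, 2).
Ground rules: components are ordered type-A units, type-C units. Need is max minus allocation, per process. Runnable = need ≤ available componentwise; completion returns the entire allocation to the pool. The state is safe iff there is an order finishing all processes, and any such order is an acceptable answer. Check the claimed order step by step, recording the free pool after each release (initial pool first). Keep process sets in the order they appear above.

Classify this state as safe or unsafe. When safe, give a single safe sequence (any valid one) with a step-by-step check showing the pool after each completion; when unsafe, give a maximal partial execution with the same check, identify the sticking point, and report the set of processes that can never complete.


The state is SAFE; one workable sequence: P6, P2, P3, P1.
Key observation: reading the order forward, P6 is the first process whose need (0, 2) meets the free pool (1, 2) exactly on a resource it requests.
Walking it through:
  pool = (1, 2)
  P6 needs (0, 2) <= (1, 2) -> finishes; pool += (3, 2) = (4, 4)
  P2 needs (3, 1) <= (4, 4) -> finishes; pool += (0, 1) = (4, 5)
  P3 needs (3, 5) <= (4, 5) -> finishes; pool += (3, 0) = (7, 5)
  P1 needs (6, 0) <= (7, 5) -> finishes; pool += (1, 3) = (8, 8)


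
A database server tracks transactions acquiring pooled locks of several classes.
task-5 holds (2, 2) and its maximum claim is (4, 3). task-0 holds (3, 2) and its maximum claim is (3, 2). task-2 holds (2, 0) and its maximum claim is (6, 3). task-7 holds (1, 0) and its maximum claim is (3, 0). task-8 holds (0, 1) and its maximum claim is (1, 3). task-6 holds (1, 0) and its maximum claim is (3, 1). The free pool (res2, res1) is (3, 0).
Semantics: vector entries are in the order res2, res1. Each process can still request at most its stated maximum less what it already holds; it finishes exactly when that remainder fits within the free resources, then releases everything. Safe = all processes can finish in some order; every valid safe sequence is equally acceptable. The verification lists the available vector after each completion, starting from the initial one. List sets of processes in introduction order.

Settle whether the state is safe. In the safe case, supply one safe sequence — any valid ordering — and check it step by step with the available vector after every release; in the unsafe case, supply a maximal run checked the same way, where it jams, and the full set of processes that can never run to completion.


SAFE. One safe sequence: task-7, task-0, task-8, task-5, task-6, task-2.
Key observation: task-8 is the earliest step where a requested resource binds exactly: need (1, 2), pool (7, 2) at its turn.
Walking it through:
  pool = (3, 0)
  task-7: need (2, 0) fits (3, 0); releases (1, 0), pool now (4, 0)
  task-0: need (0, 0) fits (4, 0); releases (3, 2), pool now (7, 2)
  task-8: need (1, 2) fits (7, 2); releases (0, 1), pool now (7, 3)
  task-5: need (2, 1) fits (7, 3); releases (2, 2), pool now (9, 5)
  task-6: need (2, 1) fits (9, 5); releases (1, 0), pool now (10, 5)
  task-2: need (4, 3) fits (10, 5); releases (2, 0), pool now (12, 5)


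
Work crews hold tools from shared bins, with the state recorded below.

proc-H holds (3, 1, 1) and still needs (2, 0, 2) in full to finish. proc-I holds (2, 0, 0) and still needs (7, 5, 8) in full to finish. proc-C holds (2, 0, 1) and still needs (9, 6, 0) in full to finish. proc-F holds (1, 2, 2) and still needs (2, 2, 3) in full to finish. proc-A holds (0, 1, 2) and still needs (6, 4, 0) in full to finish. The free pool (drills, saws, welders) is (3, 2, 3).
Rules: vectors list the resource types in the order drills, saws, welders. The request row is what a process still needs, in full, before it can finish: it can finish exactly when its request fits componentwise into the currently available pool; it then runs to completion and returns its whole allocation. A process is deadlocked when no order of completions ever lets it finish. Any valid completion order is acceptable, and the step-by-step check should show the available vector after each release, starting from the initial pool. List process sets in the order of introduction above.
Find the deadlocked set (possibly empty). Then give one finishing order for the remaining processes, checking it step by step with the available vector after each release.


The deadlocked set is empty.
Key observation: no deadlock: proc-F fits now, and the freed resources carry the rest through.
The rest can finish in the order proc-F, proc-H, proc-A, proc-I, proc-C. Step-by-step check:
  pool = (3, 2, 3)
  proc-F: need (2, 2, 3) fits (3, 2, 3); releases (1, 2, 2), pool now (4, 4, 5)
  proc-H: need (2, 0, 2) fits (4, 4, 5); releases (3, 1, 1), pool now (7, 5, 6)
  proc-A: need (6, 4, 0) fits (7, 5, 6); releases (0, 1, 2), pool now (7, 6, 8)
  proc-I: need (7, 5, 8) fits (7, 6, 8); releases (2, 0, 0), pool now (9, 6, 8)
  proc-C: need (9, 6, 0) fits (9, 6, 8); releases (2, 0, 1), pool now (11, 6, 9)


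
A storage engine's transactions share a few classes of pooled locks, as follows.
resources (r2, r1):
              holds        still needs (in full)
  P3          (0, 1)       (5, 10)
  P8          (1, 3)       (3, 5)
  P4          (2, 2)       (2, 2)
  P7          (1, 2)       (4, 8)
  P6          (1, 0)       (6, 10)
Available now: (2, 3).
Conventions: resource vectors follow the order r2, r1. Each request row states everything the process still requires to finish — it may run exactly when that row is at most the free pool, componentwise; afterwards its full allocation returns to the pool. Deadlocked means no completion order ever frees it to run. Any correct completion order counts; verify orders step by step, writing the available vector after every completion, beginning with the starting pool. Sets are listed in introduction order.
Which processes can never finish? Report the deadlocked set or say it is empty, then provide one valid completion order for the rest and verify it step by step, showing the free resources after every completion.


No process is deadlocked.
Key observation: P4 can run right away; the returned allocation unlocks the remaining processes in turn.
A valid finishing order for the others: P4, P8, P7, P6, P3. Verifying each step:
  pool = (2, 3)
  run P4 (needs (2, 2), free (2, 3)); after release of (2, 2) the pool is (4, 5)
  run P8 (needs (3, 5), free (4, 5)); after release of (1, 3) the pool is (5, 8)
  run P7 (needs (4, 8), free (5, 8)); after release of (1, 2) the pool is (6, 10)
  run P6 (needs (6, 10), free (6, 10)); after release of (1, 0) the pool is (7, 10)
  run P3 (needs (5, 10), free (7, 10)); after release of (0, 1) the pool is (7, 11)


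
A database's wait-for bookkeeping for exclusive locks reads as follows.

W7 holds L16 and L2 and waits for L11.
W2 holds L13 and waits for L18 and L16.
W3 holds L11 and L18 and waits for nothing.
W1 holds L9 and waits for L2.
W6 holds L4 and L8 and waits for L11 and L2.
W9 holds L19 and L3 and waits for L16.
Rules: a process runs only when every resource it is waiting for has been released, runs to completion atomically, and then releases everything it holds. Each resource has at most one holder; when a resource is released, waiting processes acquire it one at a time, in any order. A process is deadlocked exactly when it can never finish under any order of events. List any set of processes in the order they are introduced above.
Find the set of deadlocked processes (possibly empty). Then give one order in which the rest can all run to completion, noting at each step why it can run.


No process is deadlocked.
Key observation: no waiting chain loops back on itself — every chain ends at a process that waits on nothing, so everyone eventually runs.
A valid finishing order for the others: W3, W7, W2, W6, W9, W1.
Verifying each step:
  run W3 (it waits on nothing); releases L11 and L18
  W7 waits on L11 — all released -> runs and releases L16 and L2
  W2 waits on L18 and L16 — all released -> runs and releases L13
  W6 waits on L11 and L2 — all released -> runs and releases L4 and L8
  W9 waits on L16 — all released -> runs and releases L19 and L3
  W1 waits on L2 — all released -> runs and releases L9


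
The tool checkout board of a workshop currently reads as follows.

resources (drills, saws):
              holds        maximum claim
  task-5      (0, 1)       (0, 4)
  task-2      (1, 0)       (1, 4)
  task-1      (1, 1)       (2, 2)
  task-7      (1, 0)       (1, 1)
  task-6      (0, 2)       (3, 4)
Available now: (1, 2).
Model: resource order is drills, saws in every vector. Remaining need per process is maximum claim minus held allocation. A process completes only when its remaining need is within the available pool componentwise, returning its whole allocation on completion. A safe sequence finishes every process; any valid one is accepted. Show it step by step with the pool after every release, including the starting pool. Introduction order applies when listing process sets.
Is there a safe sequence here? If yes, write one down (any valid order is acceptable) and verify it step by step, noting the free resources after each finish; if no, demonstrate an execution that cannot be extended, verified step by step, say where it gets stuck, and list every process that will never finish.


SAFE. One safe sequence: task-1, task-7, task-6, task-5, task-2.
Key observation: task-1 marks the first exact bind of the order: its need (1, 1) fits the free (1, 2) with zero slack on a requested resource.
Check, step by step:
  pool = (1, 2)
  task-1 needs (1, 1) <= (1, 2) -> finishes; pool += (1, 1) = (2, 3)
  task-7 needs (0, 1) <= (2, 3) -> finishes; pool += (1, 0) = (3, 3)
  task-6 needs (3, 2) <= (3, 3) -> finishes; pool += (0, 2) = (3, 5)
  task-5 needs (0, 3) <= (3, 5) -> finishes; pool += (0, 1) = (3, 6)
  task-2 needs (0, 4) <= (3, 6) -> finishes; pool += (1, 0) = (4, 6)


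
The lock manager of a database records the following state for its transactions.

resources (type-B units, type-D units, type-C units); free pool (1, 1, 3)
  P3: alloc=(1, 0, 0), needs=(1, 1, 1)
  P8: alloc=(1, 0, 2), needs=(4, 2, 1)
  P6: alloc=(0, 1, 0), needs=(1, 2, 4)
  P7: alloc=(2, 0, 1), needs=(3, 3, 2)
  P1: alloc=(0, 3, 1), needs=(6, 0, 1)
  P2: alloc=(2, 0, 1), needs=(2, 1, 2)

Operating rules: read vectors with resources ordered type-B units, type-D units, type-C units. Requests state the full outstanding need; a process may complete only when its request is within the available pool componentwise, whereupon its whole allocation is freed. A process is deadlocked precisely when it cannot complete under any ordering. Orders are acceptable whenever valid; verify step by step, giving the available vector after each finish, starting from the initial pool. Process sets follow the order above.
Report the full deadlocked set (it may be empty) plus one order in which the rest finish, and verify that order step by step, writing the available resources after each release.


The deadlocked set is P8, P6, P7 and P1.
Key observation: after P3, P2 the pool peaks at (4, 1, 4), and each blocked process is short somewhere: P8 on type-D units; P6 on type-D units; P7 on type-D units; P1 on type-B units.
One completion order for the rest: P3, P2. Step-by-step check:
  pool = (1, 1, 3)
  run P3 (needs (1, 1, 1), free (1, 1, 3)); after release of (1, 0, 0) the pool is (2, 1, 3)
  run P2 (needs (2, 1, 2), free (2, 1, 3)); after release of (2, 0, 1) the pool is (4, 1, 4)
None of the blocked processes ever fits:
  blocked: P8 wants (4, 2, 1), pool (4, 1, 4) — not enough type-D units
  blocked: P6 wants (1, 2, 4), pool (4, 1, 4) — not enough type-D units
  blocked: P7 wants (3, 3, 2), pool (4, 1, 4) — not enough type-D units
  blocked: P1 wants (6, 0, 1), pool (4, 1, 4) — not enough type-B units


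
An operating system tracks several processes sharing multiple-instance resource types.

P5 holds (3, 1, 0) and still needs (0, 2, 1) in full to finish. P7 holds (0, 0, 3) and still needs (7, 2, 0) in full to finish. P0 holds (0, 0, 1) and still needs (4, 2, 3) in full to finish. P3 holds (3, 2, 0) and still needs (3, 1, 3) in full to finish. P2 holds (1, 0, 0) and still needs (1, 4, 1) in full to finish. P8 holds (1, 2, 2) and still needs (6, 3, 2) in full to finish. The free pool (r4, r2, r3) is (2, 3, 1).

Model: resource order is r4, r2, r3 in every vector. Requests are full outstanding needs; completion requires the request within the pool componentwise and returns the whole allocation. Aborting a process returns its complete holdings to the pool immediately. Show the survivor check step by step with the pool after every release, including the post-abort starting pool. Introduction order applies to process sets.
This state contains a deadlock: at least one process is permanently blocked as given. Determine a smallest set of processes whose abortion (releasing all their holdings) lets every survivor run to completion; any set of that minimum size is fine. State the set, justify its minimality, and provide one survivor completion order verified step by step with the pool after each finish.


Minimum abort set: P3.
Key observation: P7 had no path to completion before; after the abort of P3 ((3, 2, 0) returned), step 2 is where it fits.
No smaller set exists: with zero aborts the deadlock remains.
One survivor order: P5, P7, P2, P8, P0. Check, step by step (post-abort pool first):
  pool = (5, 5, 1)
  run P5 (needs (0, 2, 1), free (5, 5, 1)); after release of (3, 1, 0) the pool is (8, 6, 1)
  run P7 (needs (7, 2, 0), free (8, 6, 1)); after release of (0, 0, 3) the pool is (8, 6, 4)
  run P2 (needs (1, 4, 1), free (8, 6, 4)); after release of (1, 0, 0) the pool is (9, 6, 4)
  run P8 (needs (6, 3, 2), free (9, 6, 4)); after release of (1, 2, 2) the pool is (10, 8, 6)
  run P0 (needs (4, 2, 3), free (10, 8, 6)); after release of (0, 0, 1) the pool is (10, 8, 7)


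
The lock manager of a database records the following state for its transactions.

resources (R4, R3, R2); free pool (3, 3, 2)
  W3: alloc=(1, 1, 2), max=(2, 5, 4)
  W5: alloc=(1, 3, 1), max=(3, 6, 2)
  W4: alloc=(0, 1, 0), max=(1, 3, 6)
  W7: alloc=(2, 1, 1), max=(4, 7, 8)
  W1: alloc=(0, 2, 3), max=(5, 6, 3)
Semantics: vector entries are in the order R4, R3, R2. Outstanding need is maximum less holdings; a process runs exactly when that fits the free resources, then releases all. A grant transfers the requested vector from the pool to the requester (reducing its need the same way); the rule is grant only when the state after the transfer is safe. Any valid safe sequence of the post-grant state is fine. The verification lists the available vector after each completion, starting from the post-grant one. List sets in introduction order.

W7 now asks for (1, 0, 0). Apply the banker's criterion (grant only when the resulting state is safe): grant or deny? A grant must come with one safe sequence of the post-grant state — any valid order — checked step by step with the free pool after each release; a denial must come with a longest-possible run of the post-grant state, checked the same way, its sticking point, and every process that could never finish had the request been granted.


DENY: after the grant no complete ordering would exist.
Key observation: after W5, W3 the pool peaks at (4, 7, 5), and each blocked process is short somewhere: W4 on R2; W7 on R2; W1 on R4.
Pretend the grant happened; the run W5, W3 goes as far as possible. Check, step by step:
  pool = (2, 3, 2)
  W5 needs (2, 3, 1) <= (2, 3, 2) -> finishes; pool += (1, 3, 1) = (3, 6, 3)
  W3 needs (1, 4, 2) <= (3, 6, 3) -> finishes; pool += (1, 1, 2) = (4, 7, 5)
  W4 still needs (1, 2, 6) but only (4, 7, 5) is free — short on R2
  W7 still needs (1, 6, 7) but only (4, 7, 5) is free — short on R2
  W1 still needs (5, 4, 0) but only (4, 7, 5) is free — short on R4
Post-grant, the permanently blocked set is W4, W7 and W1.


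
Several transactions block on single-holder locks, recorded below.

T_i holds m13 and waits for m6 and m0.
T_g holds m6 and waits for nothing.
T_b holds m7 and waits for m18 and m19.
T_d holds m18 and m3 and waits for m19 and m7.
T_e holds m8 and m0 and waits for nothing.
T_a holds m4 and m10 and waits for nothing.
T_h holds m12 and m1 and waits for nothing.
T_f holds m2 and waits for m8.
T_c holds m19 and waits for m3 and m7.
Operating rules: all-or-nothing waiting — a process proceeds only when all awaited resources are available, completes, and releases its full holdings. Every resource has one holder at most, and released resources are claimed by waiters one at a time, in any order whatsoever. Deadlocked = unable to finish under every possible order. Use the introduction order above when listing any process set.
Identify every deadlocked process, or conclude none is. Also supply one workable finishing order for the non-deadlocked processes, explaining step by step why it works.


Deadlocked set: T_b, T_d and T_c.
Key observation: the loop T_b -> T_d -> T_b blocks itself forever; T_c is caught in further circular waits.
A valid finishing order for the others: T_a, T_h, T_g, T_e, T_i, T_f.
Check, step by step:
  T_a: no waits; runs immediately, freeing m4 and m10
  T_h: no waits; runs immediately, freeing m12 and m1
  T_g: no waits; runs immediately, freeing m6
  T_e: no waits; runs immediately, freeing m8 and m0
  T_i: everything it awaited (m6 and m0) is free; runs, freeing m13
  T_f: everything it awaited (m8) is free; runs, freeing m2


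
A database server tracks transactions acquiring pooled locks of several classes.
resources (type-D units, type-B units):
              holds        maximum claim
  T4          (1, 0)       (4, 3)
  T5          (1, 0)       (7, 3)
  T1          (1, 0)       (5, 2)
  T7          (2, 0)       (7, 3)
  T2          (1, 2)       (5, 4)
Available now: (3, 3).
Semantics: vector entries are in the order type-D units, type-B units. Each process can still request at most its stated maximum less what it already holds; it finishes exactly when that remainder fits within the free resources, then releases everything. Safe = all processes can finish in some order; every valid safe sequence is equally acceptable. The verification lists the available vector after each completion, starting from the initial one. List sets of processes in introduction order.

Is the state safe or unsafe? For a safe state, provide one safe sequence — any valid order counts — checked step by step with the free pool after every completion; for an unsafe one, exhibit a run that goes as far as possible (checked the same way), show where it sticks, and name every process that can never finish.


The state is SAFE; one workable sequence: T4, T1, T7, T5, T2.
Key observation: T4 marks the first exact bind of the order: its need (3, 3) fits the free (3, 3) with zero slack on a requested resource.
Check, step by step:
  pool = (3, 3)
  T4: need (3, 3) fits (3, 3); releases (1, 0), pool now (4, 3)
  T1: need (4, 2) fits (4, 3); releases (1, 0), pool now (5, 3)
  T7: need (5, 3) fits (5, 3); releases (2, 0), pool now (7, 3)
  T5: need (6, 3) fits (7, 3); releases (1, 0), pool now (8, 3)
  T2: need (4, 2) fits (8, 3); releases (1, 2), pool now (9, 5)


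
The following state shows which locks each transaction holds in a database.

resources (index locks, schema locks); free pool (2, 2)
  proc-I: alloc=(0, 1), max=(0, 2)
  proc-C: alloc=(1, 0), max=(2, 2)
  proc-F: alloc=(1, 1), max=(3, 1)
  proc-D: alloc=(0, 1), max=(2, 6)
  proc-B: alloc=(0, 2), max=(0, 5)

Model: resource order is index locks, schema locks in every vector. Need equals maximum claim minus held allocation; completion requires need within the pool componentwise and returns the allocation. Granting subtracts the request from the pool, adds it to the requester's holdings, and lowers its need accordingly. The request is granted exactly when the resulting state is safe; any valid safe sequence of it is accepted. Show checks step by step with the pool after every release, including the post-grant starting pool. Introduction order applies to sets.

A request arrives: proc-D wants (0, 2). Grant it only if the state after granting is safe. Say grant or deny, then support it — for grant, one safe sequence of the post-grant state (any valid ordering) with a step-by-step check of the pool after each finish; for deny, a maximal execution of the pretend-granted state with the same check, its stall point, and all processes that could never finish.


DENY: after the grant no complete ordering would exist.
Key observation: the wall is schema locks: completing proc-F, proc-I, proc-C brings the pool only to (4, 2), and all the rest need more.
On the post-grant state, proc-F, proc-I, proc-C is a maximal run — nothing extends it. Verifying each step:
  pool = (2, 0)
  proc-F needs (2, 0) <= (2, 0) -> finishes; pool += (1, 1) = (3, 1)
  proc-I needs (0, 1) <= (3, 1) -> finishes; pool += (0, 1) = (3, 2)
  proc-C needs (1, 2) <= (3, 2) -> finishes; pool += (1, 0) = (4, 2)
  proc-D cannot run: need (2, 3) vs free (4, 2) (insufficient schema locks)
  proc-B cannot run: need (0, 3) vs free (4, 2) (insufficient schema locks)
Had the request been granted, proc-D and proc-B could never finish.


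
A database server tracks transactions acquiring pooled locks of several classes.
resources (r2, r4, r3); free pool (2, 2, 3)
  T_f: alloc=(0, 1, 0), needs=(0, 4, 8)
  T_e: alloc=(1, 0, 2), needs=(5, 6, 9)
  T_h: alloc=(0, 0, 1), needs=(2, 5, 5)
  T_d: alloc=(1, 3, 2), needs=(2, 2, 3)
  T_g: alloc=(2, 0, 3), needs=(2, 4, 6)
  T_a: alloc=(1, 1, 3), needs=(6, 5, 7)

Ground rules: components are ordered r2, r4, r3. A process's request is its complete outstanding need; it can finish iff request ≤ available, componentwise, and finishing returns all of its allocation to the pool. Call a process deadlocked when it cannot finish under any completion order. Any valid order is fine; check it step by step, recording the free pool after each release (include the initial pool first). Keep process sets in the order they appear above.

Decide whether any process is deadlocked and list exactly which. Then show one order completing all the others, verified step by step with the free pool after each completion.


The deadlocked set is empty.
Key observation: the pool covers T_d at once, and every later process fits after earlier releases.
A valid finishing order for the others: T_d, T_h, T_g, T_f, T_e, T_a. Verifying each step:
  pool = (2, 2, 3)
  run T_d (needs (2, 2, 3), free (2, 2, 3)); after release of (1, 3, 2) the pool is (3, 5, 5)
  run T_h (needs (2, 5, 5), free (3, 5, 5)); after release of (0, 0, 1) the pool is (3, 5, 6)
  run T_g (needs (2, 4, 6), free (3, 5, 6)); after release of (2, 0, 3) the pool is (5, 5, 9)
  run T_f (needs (0, 4, 8), free (5, 5, 9)); after release of (0, 1, 0) the pool is (5, 6, 9)
  run T_e (needs (5, 6, 9), free (5, 6, 9)); after release of (1, 0, 2) the pool is (6, 6, 11)
  run T_a (needs (6, 5, 7), free (6, 6, 11)); after release of (1, 1, 3) the pool is (7, 7, 14)


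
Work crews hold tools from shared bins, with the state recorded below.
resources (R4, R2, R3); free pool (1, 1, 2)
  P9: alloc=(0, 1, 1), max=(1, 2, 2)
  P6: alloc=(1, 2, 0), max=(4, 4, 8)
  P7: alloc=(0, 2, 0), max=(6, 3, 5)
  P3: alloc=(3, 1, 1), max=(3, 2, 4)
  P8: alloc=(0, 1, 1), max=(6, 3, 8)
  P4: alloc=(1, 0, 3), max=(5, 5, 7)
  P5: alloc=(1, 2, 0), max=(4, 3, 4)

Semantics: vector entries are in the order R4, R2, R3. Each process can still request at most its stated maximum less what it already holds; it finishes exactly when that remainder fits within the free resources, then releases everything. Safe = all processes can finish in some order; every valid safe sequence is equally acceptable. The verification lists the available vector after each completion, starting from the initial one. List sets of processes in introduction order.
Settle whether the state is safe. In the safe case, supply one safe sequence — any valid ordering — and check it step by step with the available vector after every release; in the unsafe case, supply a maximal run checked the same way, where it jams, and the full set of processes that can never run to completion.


The state is SAFE; one workable sequence: P9, P3, P5, P4, P8, P7, P6.
Key observation: P9 is the earliest step where a requested resource binds exactly: need (1, 1, 1), pool (1, 1, 2) at its turn.
Check, step by step:
  pool = (1, 1, 2)
  run P9 (needs (1, 1, 1), free (1, 1, 2)); after release of (0, 1, 1) the pool is (1, 2, 3)
  run P3 (needs (0, 1, 3), free (1, 2, 3)); after release of (3, 1, 1) the pool is (4, 3, 4)
  run P5 (needs (3, 1, 4), free (4, 3, 4)); after release of (1, 2, 0) the pool is (5, 5, 4)
  run P4 (needs (4, 5, 4), free (5, 5, 4)); after release of (1, 0, 3) the pool is (6, 5, 7)
  run P8 (needs (6, 2, 7), free (6, 5, 7)); after release of (0, 1, 1) the pool is (6, 6, 8)
  run P7 (needs (6, 1, 5), free (6, 6, 8)); after release of (0, 2, 0) the pool is (6, 8, 8)
  run P6 (needs (3, 2, 8), free (6, 8, 8)); after release of (1, 2, 0) the pool is (7, 10, 8)


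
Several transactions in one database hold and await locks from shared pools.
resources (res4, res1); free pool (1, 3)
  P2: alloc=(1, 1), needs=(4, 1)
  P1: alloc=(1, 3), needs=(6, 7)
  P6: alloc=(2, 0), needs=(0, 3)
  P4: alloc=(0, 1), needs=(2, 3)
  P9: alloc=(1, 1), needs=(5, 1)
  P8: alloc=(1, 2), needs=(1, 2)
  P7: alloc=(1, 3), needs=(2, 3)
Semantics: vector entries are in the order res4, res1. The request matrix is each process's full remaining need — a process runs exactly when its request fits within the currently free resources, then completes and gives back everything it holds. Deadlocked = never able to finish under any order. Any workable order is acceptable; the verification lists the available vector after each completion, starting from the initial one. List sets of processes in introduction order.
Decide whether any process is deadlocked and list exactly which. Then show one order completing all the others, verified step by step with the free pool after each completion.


Nothing here is deadlocked.
Key observation: P8 fits the free pool immediately, and its release cascades until everyone finishes.
A valid finishing order for the others: P8, P6, P7, P9, P4, P2, P1. Check, step by step:
  pool = (1, 3)
  P8 needs (1, 2) <= (1, 3) -> finishes; pool += (1, 2) = (2, 5)
  P6 needs (0, 3) <= (2, 5) -> finishes; pool += (2, 0) = (4, 5)
  P7 needs (2, 3) <= (4, 5) -> finishes; pool += (1, 3) = (5, 8)
  P9 needs (5, 1) <= (5, 8) -> finishes; pool += (1, 1) = (6, 9)
  P4 needs (2, 3) <= (6, 9) -> finishes; pool += (0, 1) = (6, 10)
  P2 needs (4, 1) <= (6, 10) -> finishes; pool += (1, 1) = (7, 11)
  P1 needs (6, 7) <= (7, 11) -> finishes; pool += (1, 3) = (8, 14)


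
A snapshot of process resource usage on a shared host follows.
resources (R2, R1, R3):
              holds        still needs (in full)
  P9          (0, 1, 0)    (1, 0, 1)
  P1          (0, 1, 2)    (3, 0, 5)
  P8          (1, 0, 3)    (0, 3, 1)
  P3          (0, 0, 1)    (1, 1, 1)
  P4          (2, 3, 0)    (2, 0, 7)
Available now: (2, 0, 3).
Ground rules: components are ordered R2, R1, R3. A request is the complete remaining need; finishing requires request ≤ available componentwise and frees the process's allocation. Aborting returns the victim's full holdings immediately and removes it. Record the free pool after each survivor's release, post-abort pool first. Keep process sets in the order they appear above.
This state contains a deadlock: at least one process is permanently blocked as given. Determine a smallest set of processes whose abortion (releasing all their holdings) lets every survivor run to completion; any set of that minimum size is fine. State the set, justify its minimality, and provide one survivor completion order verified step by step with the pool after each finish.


The answer: abort P8.
Key observation: P1 could never have finished before the abort; with (1, 0, 3) returned by P8, it fits at step 1.
No smaller set exists: with zero aborts the deadlock remains.
Survivors finish in the order: P1, P4, P3, P9. Verifying each step (pool after the aborts first):
  pool = (3, 0, 6)
  P1 needs (3, 0, 5) <= (3, 0, 6) -> finishes; pool += (0, 1, 2) = (3, 1, 8)
  P4 needs (2, 0, 7) <= (3, 1, 8) -> finishes; pool += (2, 3, 0) = (5, 4, 8)
  P3 needs (1, 1, 1) <= (5, 4, 8) -> finishes; pool += (0, 0, 1) = (5, 4, 9)
  P9 needs (1, 0, 1) <= (5, 4, 9) -> finishes; pool += (0, 1, 0) = (5, 5, 9)


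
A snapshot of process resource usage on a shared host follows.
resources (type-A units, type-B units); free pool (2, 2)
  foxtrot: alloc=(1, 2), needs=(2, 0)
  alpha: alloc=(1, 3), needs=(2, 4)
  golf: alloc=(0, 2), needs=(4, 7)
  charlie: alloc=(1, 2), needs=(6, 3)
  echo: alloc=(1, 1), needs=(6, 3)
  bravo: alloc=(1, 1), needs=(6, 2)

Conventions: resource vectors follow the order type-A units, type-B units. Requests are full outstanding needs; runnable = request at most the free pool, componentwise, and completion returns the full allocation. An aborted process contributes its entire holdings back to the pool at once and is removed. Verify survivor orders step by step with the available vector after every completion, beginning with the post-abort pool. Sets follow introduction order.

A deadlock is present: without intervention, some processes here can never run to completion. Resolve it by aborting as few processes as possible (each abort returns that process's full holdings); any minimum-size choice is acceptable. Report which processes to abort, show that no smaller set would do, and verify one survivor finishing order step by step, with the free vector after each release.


The answer: abort charlie and bravo.
Key observation: before aborting charlie and bravo, echo was permanently blocked — no order could ever run it; afterwards it completes at step 4.
No one abort is enough; case by case: foxtrot alone leaves charlie blocked (short on type-A units); alpha alone leaves charlie blocked (short on type-A units); golf alone leaves charlie blocked (short on type-A units); charlie alone leaves echo blocked (short on type-A units); echo alone leaves charlie blocked (short on type-A units); bravo alone leaves charlie blocked (short on type-A units).
The survivors complete as alpha, foxtrot, golf, echo. Walking it through (starting from the post-abort pool):
  pool = (4, 5)
  alpha needs (2, 4) <= (4, 5) -> finishes; pool += (1, 3) = (5, 8)
  foxtrot needs (2, 0) <= (5, 8) -> finishes; pool += (1, 2) = (6, 10)
  golf needs (4, 7) <= (6, 10) -> finishes; pool += (0, 2) = (6, 12)
  echo needs (6, 3) <= (6, 12) -> finishes; pool += (1, 1) = (7, 13)


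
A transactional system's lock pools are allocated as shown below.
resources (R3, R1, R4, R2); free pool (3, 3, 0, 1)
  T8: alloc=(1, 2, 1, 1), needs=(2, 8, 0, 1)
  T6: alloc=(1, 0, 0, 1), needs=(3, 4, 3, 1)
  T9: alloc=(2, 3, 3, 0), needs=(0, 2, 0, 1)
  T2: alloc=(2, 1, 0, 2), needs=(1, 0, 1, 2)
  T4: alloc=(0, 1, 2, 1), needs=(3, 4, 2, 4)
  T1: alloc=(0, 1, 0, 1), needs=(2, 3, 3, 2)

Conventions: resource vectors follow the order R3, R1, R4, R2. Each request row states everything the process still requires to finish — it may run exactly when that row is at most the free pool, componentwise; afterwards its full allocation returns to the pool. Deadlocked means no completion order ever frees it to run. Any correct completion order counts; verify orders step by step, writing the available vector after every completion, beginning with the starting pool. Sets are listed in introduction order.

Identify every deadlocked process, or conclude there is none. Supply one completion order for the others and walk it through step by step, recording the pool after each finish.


Nothing here is deadlocked.
Key observation: starting with T9, each completion frees enough for the next — no one is permanently blocked.
The rest can finish in the order T9, T6, T2, T1, T8, T4. Walking it through:
  pool = (3, 3, 0, 1)
  run T9 (needs (0, 2, 0, 1), free (3, 3, 0, 1)); after release of (2, 3, 3, 0) the pool is (5, 6, 3, 1)
  run T6 (needs (3, 4, 3, 1), free (5, 6, 3, 1)); after release of (1, 0, 0, 1) the pool is (6, 6, 3, 2)
  run T2 (needs (1, 0, 1, 2), free (6, 6, 3, 2)); after release of (2, 1, 0, 2) the pool is (8, 7, 3, 4)
  run T1 (needs (2, 3, 3, 2), free (8, 7, 3, 4)); after release of (0, 1, 0, 1) the pool is (8, 8, 3, 5)
  run T8 (needs (2, 8, 0, 1), free (8, 8, 3, 5)); after release of (1, 2, 1, 1) the pool is (9, 10, 4, 6)
  run T4 (needs (3, 4, 2, 4), free (9, 10, 4, 6)); after release of (0, 1, 2, 1) the pool is (9, 11, 6, 7)


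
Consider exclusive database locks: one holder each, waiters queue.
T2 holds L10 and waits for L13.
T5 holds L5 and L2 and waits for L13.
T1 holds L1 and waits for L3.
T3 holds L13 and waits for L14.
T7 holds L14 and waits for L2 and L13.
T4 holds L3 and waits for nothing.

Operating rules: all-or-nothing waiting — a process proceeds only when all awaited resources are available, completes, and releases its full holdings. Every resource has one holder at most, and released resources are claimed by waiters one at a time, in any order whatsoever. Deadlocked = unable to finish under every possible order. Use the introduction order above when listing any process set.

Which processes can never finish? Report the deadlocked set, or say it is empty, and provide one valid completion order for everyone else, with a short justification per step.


Deadlocked: T2, T5, T3 and T7.
Key observation: T3 -> T7 -> T5 -> T3 is a circular wait — nothing in it can go first; T2 waits into the deadlock from upstream.
The rest can finish in the order T4, T1.
Verifying each step:
  run T4 (it waits on nothing); releases L3
  T1: everything it awaited (L3) is free; runs, freeing L1


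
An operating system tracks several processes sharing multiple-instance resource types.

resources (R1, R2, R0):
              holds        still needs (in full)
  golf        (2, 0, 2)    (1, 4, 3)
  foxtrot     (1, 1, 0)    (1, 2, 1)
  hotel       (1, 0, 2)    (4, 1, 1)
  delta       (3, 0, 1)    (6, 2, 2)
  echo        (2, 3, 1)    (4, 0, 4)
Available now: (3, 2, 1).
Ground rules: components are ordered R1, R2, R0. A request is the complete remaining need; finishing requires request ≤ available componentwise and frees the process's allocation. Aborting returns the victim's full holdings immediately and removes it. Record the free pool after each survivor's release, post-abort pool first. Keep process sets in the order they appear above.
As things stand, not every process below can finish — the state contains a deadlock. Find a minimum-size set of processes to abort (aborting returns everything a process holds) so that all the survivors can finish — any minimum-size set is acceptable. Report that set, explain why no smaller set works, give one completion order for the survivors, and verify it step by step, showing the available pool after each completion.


Abort golf.
Key observation: no ordering could ever have run echo before the abort of golf; with (2, 0, 2) back in the pool it fits at step 3.
No smaller set exists: with zero aborts the deadlock remains.
The survivors complete as hotel, foxtrot, echo, delta. Verifying each step (starting from the post-abort pool):
  pool = (5, 2, 3)
  hotel: need (4, 1, 1) fits (5, 2, 3); releases (1, 0, 2), pool now (6, 2, 5)
  foxtrot: need (1, 2, 1) fits (6, 2, 5); releases (1, 1, 0), pool now (7, 3, 5)
  echo: need (4, 0, 4) fits (7, 3, 5); releases (2, 3, 1), pool now (9, 6, 6)
  delta: need (6, 2, 2) fits (9, 6, 6); releases (3, 0, 1), pool now (12, 6, 7)


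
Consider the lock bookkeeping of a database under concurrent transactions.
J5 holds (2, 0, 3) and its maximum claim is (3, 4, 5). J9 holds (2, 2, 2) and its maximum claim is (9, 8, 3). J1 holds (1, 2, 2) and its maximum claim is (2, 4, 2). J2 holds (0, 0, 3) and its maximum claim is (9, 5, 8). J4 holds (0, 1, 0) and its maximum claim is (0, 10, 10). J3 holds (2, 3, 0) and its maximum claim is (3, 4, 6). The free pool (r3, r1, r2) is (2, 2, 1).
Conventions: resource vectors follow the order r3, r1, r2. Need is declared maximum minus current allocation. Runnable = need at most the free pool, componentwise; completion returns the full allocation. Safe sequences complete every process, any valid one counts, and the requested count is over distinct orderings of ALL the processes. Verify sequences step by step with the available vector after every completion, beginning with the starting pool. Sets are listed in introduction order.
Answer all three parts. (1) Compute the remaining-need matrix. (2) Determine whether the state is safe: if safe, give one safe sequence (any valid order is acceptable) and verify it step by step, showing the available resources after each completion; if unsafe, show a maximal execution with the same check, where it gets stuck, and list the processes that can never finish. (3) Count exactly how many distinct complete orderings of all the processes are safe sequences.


(1) Remaining need (order r3, r1, r2):
  J5: (1, 4, 2)
  J9: (7, 6, 1)
  J1: (1, 2, 0)
  J2: (9, 5, 5)
  J4: (0, 9, 10)
  J3: (1, 1, 6)
(2) SAFE — a valid safe sequence is J1, J5, J3, J9, J2, J4.
Key observation: reading the order forward, J1 is the first process whose need (1, 2, 0) meets the free pool (2, 2, 1) exactly on a resource it requests.
Check, step by step:
  pool = (2, 2, 1)
  J1 needs (1, 2, 0) <= (2, 2, 1) -> finishes; pool += (1, 2, 2) = (3, 4, 3)
  J5 needs (1, 4, 2) <= (3, 4, 3) -> finishes; pool += (2, 0, 3) = (5, 4, 6)
  J3 needs (1, 1, 6) <= (5, 4, 6) -> finishes; pool += (2, 3, 0) = (7, 7, 6)
  J9 needs (7, 6, 1) <= (7, 7, 6) -> finishes; pool += (2, 2, 2) = (9, 9, 8)
  J2 needs (9, 5, 5) <= (9, 9, 8) -> finishes; pool += (0, 0, 3) = (9, 9, 11)
  J4 needs (0, 9, 10) <= (9, 9, 11) -> finishes; pool += (0, 1, 0) = (9, 10, 11)
(3) Exactly 1 of the possible complete orderings is a safe sequence.


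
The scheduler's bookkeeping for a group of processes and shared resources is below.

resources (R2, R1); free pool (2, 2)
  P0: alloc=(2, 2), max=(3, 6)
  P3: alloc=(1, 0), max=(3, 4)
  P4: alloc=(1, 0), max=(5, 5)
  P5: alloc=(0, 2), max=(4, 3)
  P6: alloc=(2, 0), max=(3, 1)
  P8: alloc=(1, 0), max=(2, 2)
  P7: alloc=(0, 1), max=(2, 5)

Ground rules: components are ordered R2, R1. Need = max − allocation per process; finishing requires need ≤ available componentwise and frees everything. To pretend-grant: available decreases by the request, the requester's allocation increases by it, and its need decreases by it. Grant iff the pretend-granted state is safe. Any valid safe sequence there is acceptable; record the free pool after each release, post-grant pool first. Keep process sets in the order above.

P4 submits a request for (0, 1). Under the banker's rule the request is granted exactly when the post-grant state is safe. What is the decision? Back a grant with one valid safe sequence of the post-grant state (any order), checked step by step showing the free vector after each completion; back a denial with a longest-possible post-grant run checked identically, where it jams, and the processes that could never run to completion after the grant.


DENY: after the grant no complete ordering would exist.
Key observation: P6, P5, P8 can finish, but then (5, 3) is all there is, and the blocked group's R1 demands exceed it.
Pretend the grant happened; the run P6, P5, P8 goes as far as possible. Verifying each step:
  pool = (2, 1)
  P6: need (1, 1) fits (2, 1); releases (2, 0), pool now (4, 1)
  P5: need (4, 1) fits (4, 1); releases (0, 2), pool now (4, 3)
  P8: need (1, 2) fits (4, 3); releases (1, 0), pool now (5, 3)
  blocked: P0 wants (1, 4), pool (5, 3) — not enough R1
  blocked: P3 wants (2, 4), pool (5, 3) — not enough R1
  blocked: P4 wants (4, 4), pool (5, 3) — not enough R1
  blocked: P7 wants (2, 4), pool (5, 3) — not enough R1
Processes that could never finish after the grant: P0, P3, P4 and P7.
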